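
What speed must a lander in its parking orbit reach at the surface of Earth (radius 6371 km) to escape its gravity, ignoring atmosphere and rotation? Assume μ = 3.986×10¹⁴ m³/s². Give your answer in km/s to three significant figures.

r = R = 6.371×10⁶ m.
Escape speed v_esc = √(2μ/r) = √(2 × 3.986×10¹⁴ / 6.371×10⁶) = √(1.251×10⁸) = 11190 m/s.
= 11.19 km/s.

v_esc ≈ 11.2 km/s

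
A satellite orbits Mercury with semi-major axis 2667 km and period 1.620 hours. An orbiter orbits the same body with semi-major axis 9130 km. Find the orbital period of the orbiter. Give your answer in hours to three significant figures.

Kepler's third law: T² ∝ a³, so T₂ = T₁ (a₂/a₁)^(3/2).
a₂/a₁ = 3.423, (a₂/a₁)^(3/2) = 6.334.
T₂ = 1.620 × 6.334 = 10.26 hours.

T₂ ≈ 10.3 hours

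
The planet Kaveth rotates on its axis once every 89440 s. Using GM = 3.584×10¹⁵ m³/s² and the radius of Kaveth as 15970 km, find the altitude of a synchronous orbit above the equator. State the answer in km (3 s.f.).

A synchronous orbit has period T, so by Kepler's third law a = (μT²/4π²)^(1/3).
μT²/4π² = 3.584×10¹⁵ × (8.944×10⁴)² / 39.48 = 7.262×10²³ m³.
a = 8.989×10⁷ m = 89886 km.
Altitude h = a − R = 89886 − 15970 = 73916 km.

h_sync ≈ 73900 km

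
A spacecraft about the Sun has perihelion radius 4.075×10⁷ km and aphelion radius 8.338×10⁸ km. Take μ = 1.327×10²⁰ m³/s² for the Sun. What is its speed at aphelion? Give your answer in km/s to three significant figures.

Semi-major axis a = (r_p + r_a)/2 = 4.3728×10⁸ km = 4.373×10¹¹ m.
Vis-viva: v² = μ(2/r − 1/a) = 1.327×10²⁰ × (2.399×10⁻¹² − 2.287×10⁻¹²) = 1.483×10⁷ m²/s².
v = 3851 m/s = 3.851 km/s.

v ≈ 3.85 km/s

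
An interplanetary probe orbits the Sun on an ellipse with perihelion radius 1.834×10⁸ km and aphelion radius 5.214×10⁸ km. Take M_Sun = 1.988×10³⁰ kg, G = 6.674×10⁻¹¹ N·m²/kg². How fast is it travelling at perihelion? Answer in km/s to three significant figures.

μ = GM = 6.674×10⁻¹¹ × 1.988×10³⁰ = 1.327×10²⁰ m³/s².
Semi-major axis a = (r_p + r_a)/2 = 3.5240×10⁸ km = 3.524×10¹¹ m.
Vis-viva: v² = μ(2/r − 1/a) = 1.327×10²⁰ × (1.091×10⁻¹¹ − 2.838×10⁻¹²) = 1.070×10⁹ m²/s².
v = 32720 m/s = 32.72 km/s.

v ≈ 32.7 km/s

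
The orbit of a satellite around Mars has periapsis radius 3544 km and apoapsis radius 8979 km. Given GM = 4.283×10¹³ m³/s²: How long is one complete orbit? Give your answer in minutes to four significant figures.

Semi-major axis a = (r_p + r_a)/2 = (3544.0 + 8979.0)/2 = 6261.5 km = 6.262×10⁶ m.
By Kepler's third law T = 2π√(a³/μ) = 2π × 2.394×10³ = 1.504×10⁴ s.
= 250.7 minutes.

T ≈ 250.7 minutes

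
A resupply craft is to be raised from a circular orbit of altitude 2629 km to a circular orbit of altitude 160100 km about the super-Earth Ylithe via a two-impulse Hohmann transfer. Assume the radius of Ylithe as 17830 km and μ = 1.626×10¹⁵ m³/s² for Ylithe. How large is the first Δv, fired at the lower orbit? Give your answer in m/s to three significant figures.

r₁ = 17830 + 2629 = 20459 km = 2.0459×10⁷ m.
r₂ = 17830 + 160100 = 177930 km = 1.7793×10⁸ m.
Transfer ellipse a_t = (r₁ + r₂)/2 = 9.919×10⁷ m.
At r₁: circular v_c1 = √(μ/r₁) = 8915 m/s; transfer-periapsis v_p = √[μ(2/r₁ − 1/a_t)] = 11940 m/s.
Δv₁ = v_p − v_c1 = 3025 m/s.

Δv ≈ 3020 m/s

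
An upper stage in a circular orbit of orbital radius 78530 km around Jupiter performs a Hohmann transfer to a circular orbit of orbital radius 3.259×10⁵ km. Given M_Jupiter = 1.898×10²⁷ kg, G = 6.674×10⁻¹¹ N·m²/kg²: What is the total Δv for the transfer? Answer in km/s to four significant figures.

μ = GM = 6.674×10⁻¹¹ × 1.898×10²⁷ = 1.267×10¹⁷ m³/s².
r₁ = 78530 km = 7.853×10⁷ m.
r₂ = 3.259×10⁵ km = 3.259×10⁸ m.
Transfer ellipse a_t = (r₁ + r₂)/2 = 2.022×10⁸ m.
At r₁: circular v_c1 = √(μ/r₁) = 40160 m/s; transfer-perijove v_p = √[μ(2/r₁ − 1/a_t)] = 50990 m/s.
Δv₁ = v_p − v_c1 = 10820 m/s.
At r₂: circular v_c2 = √(μ/r₂) = 19720 m/s; transfer-apojove v_a = √[μ(2/r₂ − 1/a_t)] = 12290 m/s.
Δv₂ = v_c2 − v_a = 7429 m/s.
Total Δv = Δv₁ + Δv₂ = 18250 m/s = 18.25 km/s.

Δv_total ≈ 18.25 km/s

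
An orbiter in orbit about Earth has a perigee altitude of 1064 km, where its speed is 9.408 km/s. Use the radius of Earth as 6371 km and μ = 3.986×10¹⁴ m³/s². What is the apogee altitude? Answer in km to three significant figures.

apogee altitude ≈ 28800 km

r_p = 6371 + 1064 = 7435.0 km = 7.435×10⁶ m.
Specific energy ε = v²/2 − μ/r = -9.356×10⁶ J/kg, so a = −μ/(2ε) = 2.130×10⁷ m.
The apsides satisfy r_p + r_a = 2a, so the apogee radius is 2a − r_p = 3.517×10⁷ m = 35168 km.
Apogee altitude = 35168 − 6371 = 28797 km.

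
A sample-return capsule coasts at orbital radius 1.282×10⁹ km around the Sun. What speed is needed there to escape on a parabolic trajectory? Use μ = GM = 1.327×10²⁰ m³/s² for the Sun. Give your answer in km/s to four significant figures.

v_esc ≈ 14.39 km/s

r = 1.282×10⁹ km = 1.282×10¹² m.
Escape speed v_esc = √(2μ/r) = √(2 × 1.327×10²⁰ / 1.282×10¹²) = √(2.070×10⁸) = 14390 m/s.
= 14.39 km/s.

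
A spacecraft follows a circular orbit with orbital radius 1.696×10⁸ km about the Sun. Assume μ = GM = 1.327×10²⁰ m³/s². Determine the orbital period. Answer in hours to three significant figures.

T ≈ 10600 hours

r = 1.696×10⁸ km = 1.696×10¹¹ m.
Kepler's third law: T = 2π√(r³/μ) = 2π√((1.696×10¹¹)³ / 1.327×10²⁰).
r³/μ = 3.676×10¹³ s², so T = 2π × 6.063×10⁶ = 3.810×10⁷ s.
Converting: 3.810×10⁷ s ÷ 3600 = 10580 hours.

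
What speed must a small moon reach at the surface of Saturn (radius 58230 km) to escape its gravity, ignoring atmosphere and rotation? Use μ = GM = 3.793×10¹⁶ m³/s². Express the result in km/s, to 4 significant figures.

r = R = 5.823×10⁷ m.
Escape speed v_esc = √(2μ/r) = √(2 × 3.793×10¹⁶ / 5.823×10⁷) = √(1.303×10⁹) = 36090 m/s.
= 36.09 km/s.

v_esc ≈ 36.09 km/s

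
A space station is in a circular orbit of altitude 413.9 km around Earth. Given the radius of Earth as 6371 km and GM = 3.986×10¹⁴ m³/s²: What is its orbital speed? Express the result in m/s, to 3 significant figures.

v ≈ 7660 m/s

r = 6371 + 413.9 = 6784.9 km = 6.7849×10⁶ m.
For a circular orbit v = √(μ/r) = √(3.986×10¹⁴ / 6.785×10⁶) = √(5.875×10⁷) = 7665 m/s.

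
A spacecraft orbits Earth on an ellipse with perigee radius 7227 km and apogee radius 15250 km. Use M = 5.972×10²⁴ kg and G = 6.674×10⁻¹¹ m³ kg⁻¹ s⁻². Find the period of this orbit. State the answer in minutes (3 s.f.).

μ = GM = 6.674×10⁻¹¹ × 5.972×10²⁴ = 3.986×10¹⁴ m³/s².
Semi-major axis a = (r_p + r_a)/2 = (7227.0 + 15250)/2 = 11238 km = 1.124×10⁷ m.
By Kepler's third law T = 2π√(a³/μ) = 2π × 1.887×10³ = 1.186×10⁴ s.
= 197.6 minutes.

T ≈ 198 minutes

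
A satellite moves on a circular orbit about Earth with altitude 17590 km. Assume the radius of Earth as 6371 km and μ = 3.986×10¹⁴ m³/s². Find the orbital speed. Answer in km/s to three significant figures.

v ≈ 4.08 km/s

r = 6371 + 17590 = 23961 km = 2.3961×10⁷ m.
For a circular orbit v = √(μ/r) = √(3.986×10¹⁴ / 2.396×10⁷) = √(1.664×10⁷) = 4079 m/s.
That is 4.079 km/s.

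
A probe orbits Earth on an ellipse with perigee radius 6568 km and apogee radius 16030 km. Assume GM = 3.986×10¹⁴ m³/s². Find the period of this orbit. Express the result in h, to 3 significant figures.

T ≈ 3.32 h

Semi-major axis a = (r_p + r_a)/2 = (6568.0 + 16030)/2 = 11299 km = 1.130×10⁷ m.
By Kepler's third law T = 2π√(a³/μ) = 2π × 1.902×10³ = 1.195×10⁴ s.
= 3.320 h.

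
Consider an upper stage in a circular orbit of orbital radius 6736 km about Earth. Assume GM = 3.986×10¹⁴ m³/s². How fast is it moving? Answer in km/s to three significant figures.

v ≈ 7.69 km/s

r = 6736 km = 6.736×10⁶ m.
For a circular orbit v = √(μ/r) = √(3.986×10¹⁴ / 6.736×10⁶) = √(5.917×10⁷) = 7693 m/s.
That is 7.693 km/s.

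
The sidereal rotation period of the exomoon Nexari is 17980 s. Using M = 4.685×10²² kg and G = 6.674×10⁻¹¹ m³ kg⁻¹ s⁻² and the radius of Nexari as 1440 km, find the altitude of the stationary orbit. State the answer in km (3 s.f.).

h_sync ≈ 1510 km

μ = GM = 6.674×10⁻¹¹ × 4.685×10²² = 3.127×10¹² m³/s².
A synchronous orbit has period T, so by Kepler's third law a = (μT²/4π²)^(1/3).
μT²/4π² = 3.127×10¹² × (1.798×10⁴)² / 39.48 = 2.560×10¹⁹ m³.
a = 2.947×10⁶ m = 2947.4 km.
Altitude h = a − R = 2947.4 − 1440 = 1507.4 km.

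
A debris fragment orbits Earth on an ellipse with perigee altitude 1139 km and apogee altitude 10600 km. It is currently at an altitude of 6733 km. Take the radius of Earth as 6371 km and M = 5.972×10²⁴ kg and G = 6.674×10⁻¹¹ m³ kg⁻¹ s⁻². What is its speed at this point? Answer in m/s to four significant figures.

v ≈ 5317 m/s

μ = GM = 6.674×10⁻¹¹ × 5.972×10²⁴ = 3.986×10¹⁴ m³/s².
r_p = 6371 + 1139 = 7510.0 km = 7.5100×10⁶ m.
r_a = 6371 + 10600 = 16971 km = 1.6971×10⁷ m.
r = 6371 + 6733 = 13104 km = 1.310×10⁷ m.
Semi-major axis a = (r_p + r_a)/2 = 12240 km = 1.224×10⁷ m.
Vis-viva: v² = μ(2/r − 1/a) = 3.986×10¹⁴ × (1.526×10⁻⁷ − 8.170×10⁻⁸) = 2.827×10⁷ m²/s².
v = 5317 m/s.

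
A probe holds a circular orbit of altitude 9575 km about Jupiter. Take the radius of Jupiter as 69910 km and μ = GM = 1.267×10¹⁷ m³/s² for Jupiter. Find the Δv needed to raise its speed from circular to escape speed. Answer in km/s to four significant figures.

Δv ≈ 16.54 km/s

r = 69910 + 9575 = 79485 km = 7.9485×10⁷ m.
Circular speed v_c = √(μ/r) = 39930 m/s.
Escape speed v_esc = √(2μ/r) = √2 × v_c = 56460 m/s.
Δv = v_esc − v_c = 16540 m/s = 16.54 km/s.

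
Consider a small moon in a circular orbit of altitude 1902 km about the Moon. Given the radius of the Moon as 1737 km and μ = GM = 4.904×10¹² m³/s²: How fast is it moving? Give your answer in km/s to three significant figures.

r = 1737 + 1902 = 3639.0 km = 3.6390×10⁶ m.
For a circular orbit v = √(μ/r) = √(4.904×10¹² / 3.639×10⁶) = √(1.348×10⁶) = 1161 m/s.
That is 1.161 km/s.

v ≈ 1.16 km/s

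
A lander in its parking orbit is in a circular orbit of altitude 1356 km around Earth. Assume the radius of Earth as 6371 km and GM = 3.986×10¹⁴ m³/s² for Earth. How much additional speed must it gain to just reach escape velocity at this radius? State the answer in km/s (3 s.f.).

Δv ≈ 2.98 km/s

r = 6371 + 1356 = 7727.0 km = 7.7270×10⁶ m.
Circular speed v_c = √(μ/r) = 7182 m/s.
Escape speed v_esc = √(2μ/r) = √2 × v_c = 10160 m/s.
Δv = v_esc − v_c = 2975 m/s = 2.975 km/s.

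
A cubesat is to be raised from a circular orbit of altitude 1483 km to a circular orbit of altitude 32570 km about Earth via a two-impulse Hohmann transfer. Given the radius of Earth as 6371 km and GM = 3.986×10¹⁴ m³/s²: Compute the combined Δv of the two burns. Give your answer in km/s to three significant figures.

r₁ = 6371 + 1483 = 7854.0 km = 7.8540×10⁶ m.
r₂ = 6371 + 32570 = 38941 km = 3.8941×10⁷ m.
Transfer ellipse a_t = (r₁ + r₂)/2 = 2.340×10⁷ m.
At r₁: circular v_c1 = √(μ/r₁) = 7124 m/s; transfer-perigee v_p = √[μ(2/r₁ − 1/a_t)] = 9191 m/s.
Δv₁ = v_p − v_c1 = 2067 m/s.
At r₂: circular v_c2 = √(μ/r₂) = 3199 m/s; transfer-apogee v_a = √[μ(2/r₂ − 1/a_t)] = 1854 m/s.
Δv₂ = v_c2 − v_a = 1346 m/s.
Total Δv = Δv₁ + Δv₂ = 3412 m/s = 3.412 km/s.

Δv_total ≈ 3.41 km/s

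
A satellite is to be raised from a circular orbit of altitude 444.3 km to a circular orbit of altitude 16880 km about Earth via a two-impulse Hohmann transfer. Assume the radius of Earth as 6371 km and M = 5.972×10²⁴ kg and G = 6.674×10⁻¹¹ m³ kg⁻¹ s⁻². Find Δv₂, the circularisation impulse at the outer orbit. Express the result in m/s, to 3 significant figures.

Δv ≈ 1350 m/s

μ = GM = 6.674×10⁻¹¹ × 5.972×10²⁴ = 3.986×10¹⁴ m³/s².
r₁ = 6371 + 444.3 = 6815.3 km = 6.8153×10⁶ m.
r₂ = 6371 + 16880 = 23251 km = 2.3251×10⁷ m.
Transfer ellipse a_t = (r₁ + r₂)/2 = 1.503×10⁷ m.
At r₁: circular v_c1 = √(μ/r₁) = 7647 m/s; transfer-perigee v_p = √[μ(2/r₁ − 1/a_t)] = 9511 m/s.
At r₂: circular v_c2 = √(μ/r₂) = 4140 m/s; transfer-apogee v_a = √[μ(2/r₂ − 1/a_t)] = 2788 m/s.
Δv₂ = v_c2 − v_a = 1353 m/s.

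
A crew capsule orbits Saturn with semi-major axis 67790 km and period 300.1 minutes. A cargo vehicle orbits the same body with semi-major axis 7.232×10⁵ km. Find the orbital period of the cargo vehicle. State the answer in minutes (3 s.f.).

T₂ ≈ 10500 minutes

Kepler's third law: T² ∝ a³, so T₂ = T₁ (a₂/a₁)^(3/2).
a₂/a₁ = 10.67, (a₂/a₁)^(3/2) = 34.84.
T₂ = 300.1 × 34.84 = 10460 minutes.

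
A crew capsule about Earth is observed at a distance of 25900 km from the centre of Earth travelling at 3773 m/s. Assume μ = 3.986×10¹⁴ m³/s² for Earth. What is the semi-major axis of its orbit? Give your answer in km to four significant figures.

r = 2.590×10⁷ m.
Specific orbital energy ε = v²/2 − μ/r = (3773)²/2 − 3.986×10¹⁴/2.590×10⁷ = -8.272×10⁶ J/kg.
Since ε = −μ/(2a), a = −μ/(2ε) = 2.409×10⁷ m = 24093 km.

a ≈ 24090 km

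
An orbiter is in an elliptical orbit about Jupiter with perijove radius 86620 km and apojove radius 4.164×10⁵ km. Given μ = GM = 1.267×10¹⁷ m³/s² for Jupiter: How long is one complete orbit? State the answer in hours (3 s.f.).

Semi-major axis a = (r_p + r_a)/2 = (86620 + 4.1640×10⁵)/2 = 2.5151×10⁵ km = 2.515×10⁸ m.
By Kepler's third law T = 2π√(a³/μ) = 2π × 1.121×10⁴ = 7.041×10⁴ s.
= 19.56 hours.

T ≈ 19.6 hours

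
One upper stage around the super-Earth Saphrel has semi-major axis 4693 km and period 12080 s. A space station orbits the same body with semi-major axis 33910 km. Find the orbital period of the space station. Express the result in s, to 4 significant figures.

T₂ ≈ 2.346×10⁵ s

Kepler's third law: T² ∝ a³, so T₂ = T₁ (a₂/a₁)^(3/2).
a₂/a₁ = 7.226, (a₂/a₁)^(3/2) = 19.42.
T₂ = 12080 × 19.42 = 2.346×10⁵ s.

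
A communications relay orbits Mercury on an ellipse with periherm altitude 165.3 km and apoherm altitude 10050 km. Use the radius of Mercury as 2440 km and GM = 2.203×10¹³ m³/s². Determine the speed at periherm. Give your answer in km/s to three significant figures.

v ≈ 3.74 km/s

r_p = 2440 + 165.3 = 2605.3 km = 2.6053×10⁶ m.
r_a = 2440 + 10050 = 12490 km = 1.2490×10⁷ m.
Semi-major axis a = (r_p + r_a)/2 = 7547.6 km = 7.548×10⁶ m.
Vis-viva: v² = μ(2/r − 1/a) = 2.203×10¹³ × (7.677×10⁻⁷ − 1.325×10⁻⁷) = 1.399×10⁷ m²/s².
v = 3741 m/s = 3.741 km/s.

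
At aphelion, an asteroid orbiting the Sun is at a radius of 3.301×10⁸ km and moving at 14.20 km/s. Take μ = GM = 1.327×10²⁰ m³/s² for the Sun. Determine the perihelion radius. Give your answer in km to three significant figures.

r_a = 3.301×10¹¹ m.
Specific energy ε = v²/2 − μ/r = -3.012×10⁸ J/kg, so a = −μ/(2ε) = 2.203×10¹¹ m.
The apsides satisfy r_p + r_a = 2a, so the perihelion radius is 2a − r_a = 1.105×10¹¹ m = 1.1050×10⁸ km.

perihelion radius ≈ 1.11×10⁸ km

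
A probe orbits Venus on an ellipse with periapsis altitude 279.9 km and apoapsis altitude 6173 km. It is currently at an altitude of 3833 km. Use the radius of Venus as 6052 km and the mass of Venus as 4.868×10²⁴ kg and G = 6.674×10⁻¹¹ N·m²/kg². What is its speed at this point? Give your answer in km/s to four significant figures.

v ≈ 5.542 km/s

μ = GM = 6.674×10⁻¹¹ × 4.868×10²⁴ = 3.249×10¹⁴ m³/s².
r_p = 6052 + 279.9 = 6331.9 km = 6.3319×10⁶ m.
r_a = 6052 + 6173 = 12225 km = 1.2225×10⁷ m.
r = 6052 + 3833 = 9885.0 km = 9.885×10⁶ m.
Semi-major axis a = (r_p + r_a)/2 = 9278.5 km = 9.278×10⁶ m.
Vis-viva: v² = μ(2/r − 1/a) = 3.249×10¹⁴ × (2.023×10⁻⁷ − 1.078×10⁻⁷) = 3.072×10⁷ m²/s².
v = 5542 m/s = 5.542 km/s.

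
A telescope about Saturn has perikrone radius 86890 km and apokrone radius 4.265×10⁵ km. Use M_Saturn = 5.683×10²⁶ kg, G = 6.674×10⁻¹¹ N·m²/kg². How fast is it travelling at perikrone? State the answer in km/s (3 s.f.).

μ = GM = 6.674×10⁻¹¹ × 5.683×10²⁶ = 3.793×10¹⁶ m³/s².
Semi-major axis a = (r_p + r_a)/2 = 2.5670×10⁵ km = 2.567×10⁸ m.
Vis-viva: v² = μ(2/r − 1/a) = 3.793×10¹⁶ × (2.302×10⁻⁸ − 3.896×10⁻⁹) = 7.253×10⁸ m²/s².
v = 26930 m/s = 26.93 km/s.

v ≈ 26.9 km/s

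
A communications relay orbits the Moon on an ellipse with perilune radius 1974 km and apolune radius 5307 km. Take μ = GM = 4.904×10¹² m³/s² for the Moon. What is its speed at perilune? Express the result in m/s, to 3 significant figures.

v ≈ 1900 m/s

Semi-major axis a = (r_p + r_a)/2 = 3640.5 km = 3.640×10⁶ m.
Vis-viva: v² = μ(2/r − 1/a) = 4.904×10¹² × (1.013×10⁻⁶ − 2.747×10⁻⁷) = 3.622×10⁶ m²/s².
v = 1903 m/s.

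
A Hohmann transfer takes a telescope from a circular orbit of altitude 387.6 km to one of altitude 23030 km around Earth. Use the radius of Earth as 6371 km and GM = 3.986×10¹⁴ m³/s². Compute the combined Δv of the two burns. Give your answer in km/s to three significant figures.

r₁ = 6371 + 387.6 = 6758.6 km = 6.7586×10⁶ m.
r₂ = 6371 + 23030 = 29401 km = 2.9401×10⁷ m.
Transfer ellipse a_t = (r₁ + r₂)/2 = 1.808×10⁷ m.
At r₁: circular v_c1 = √(μ/r₁) = 7680 m/s; transfer-perigee v_p = √[μ(2/r₁ − 1/a_t)] = 9793 m/s.
Δv₁ = v_p − v_c1 = 2114 m/s.
At r₂: circular v_c2 = √(μ/r₂) = 3682 m/s; transfer-apogee v_a = √[μ(2/r₂ − 1/a_t)] = 2251 m/s.
Δv₂ = v_c2 − v_a = 1431 m/s.
Total Δv = Δv₁ + Δv₂ = 3544 m/s = 3.544 km/s.

Δv_total ≈ 3.54 km/s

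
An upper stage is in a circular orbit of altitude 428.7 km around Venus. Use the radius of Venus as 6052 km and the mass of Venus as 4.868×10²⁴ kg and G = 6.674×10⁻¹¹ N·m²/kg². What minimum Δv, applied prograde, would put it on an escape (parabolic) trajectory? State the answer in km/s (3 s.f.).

Δv ≈ 2.93 km/s

μ = GM = 6.674×10⁻¹¹ × 4.868×10²⁴ = 3.249×10¹⁴ m³/s².
r = 6052 + 428.7 = 6480.7 km = 6.4807×10⁶ m.
Circular speed v_c = √(μ/r) = 7080 m/s.
Escape speed v_esc = √(2μ/r) = √2 × v_c = 10010 m/s.
Δv = v_esc − v_c = 2933 m/s = 2.933 km/s.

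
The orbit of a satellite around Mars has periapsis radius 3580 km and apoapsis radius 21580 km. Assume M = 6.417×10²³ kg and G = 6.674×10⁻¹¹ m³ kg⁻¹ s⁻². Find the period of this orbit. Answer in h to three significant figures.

μ = GM = 6.674×10⁻¹¹ × 6.417×10²³ = 4.283×10¹³ m³/s².
Semi-major axis a = (r_p + r_a)/2 = (3580.0 + 21580)/2 = 12580 km = 1.258×10⁷ m.
By Kepler's third law T = 2π√(a³/μ) = 2π × 6.818×10³ = 4.284×10⁴ s.
= 11.90 h.

T ≈ 11.9 h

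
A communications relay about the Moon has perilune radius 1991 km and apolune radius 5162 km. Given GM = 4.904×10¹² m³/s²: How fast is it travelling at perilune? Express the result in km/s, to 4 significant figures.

Semi-major axis a = (r_p + r_a)/2 = 3576.5 km = 3.576×10⁶ m.
Vis-viva: v² = μ(2/r − 1/a) = 4.904×10¹² × (1.005×10⁻⁶ − 2.796×10⁻⁷) = 3.555×10⁶ m²/s².
v = 1885 m/s = 1.885 km/s.

v ≈ 1.885 km/s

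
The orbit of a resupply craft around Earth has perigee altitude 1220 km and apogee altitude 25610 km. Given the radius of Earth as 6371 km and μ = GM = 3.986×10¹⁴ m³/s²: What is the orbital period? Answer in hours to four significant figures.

T ≈ 7.694 hours

r_p = 6371 + 1220 = 7591.0 km = 7.5910×10⁶ m.
r_a = 6371 + 25610 = 31981 km = 3.1981×10⁷ m.
Semi-major axis a = (r_p + r_a)/2 = (7591.0 + 31981)/2 = 19786 km = 1.979×10⁷ m.
By Kepler's third law T = 2π√(a³/μ) = 2π × 4.408×10³ = 2.770×10⁴ s.
= 7.694 hours.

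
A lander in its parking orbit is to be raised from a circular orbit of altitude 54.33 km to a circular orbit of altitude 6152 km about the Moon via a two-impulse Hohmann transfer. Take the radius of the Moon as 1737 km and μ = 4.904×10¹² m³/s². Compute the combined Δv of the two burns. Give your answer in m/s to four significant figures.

r₁ = 1737 + 54.33 = 1791.3 km = 1.7913×10⁶ m.
r₂ = 1737 + 6152 = 7889.0 km = 7.8890×10⁶ m.
Transfer ellipse a_t = (r₁ + r₂)/2 = 4.840×10⁶ m.
At r₁: circular v_c1 = √(μ/r₁) = 1655 m/s; transfer-perilune v_p = √[μ(2/r₁ − 1/a_t)] = 2112 m/s.
Δv₁ = v_p − v_c1 = 457.8 m/s.
At r₂: circular v_c2 = √(μ/r₂) = 788.4 m/s; transfer-apolune v_a = √[μ(2/r₂ − 1/a_t)] = 479.6 m/s.
Δv₂ = v_c2 − v_a = 308.8 m/s.
Total Δv = Δv₁ + Δv₂ = 766.6 m/s.

Δv_total ≈ 766.6 m/s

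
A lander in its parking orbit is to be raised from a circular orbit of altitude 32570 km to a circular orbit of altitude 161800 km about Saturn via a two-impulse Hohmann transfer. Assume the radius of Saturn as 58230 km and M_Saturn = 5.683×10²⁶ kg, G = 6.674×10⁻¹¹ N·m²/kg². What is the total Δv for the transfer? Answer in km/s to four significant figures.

Δv_total ≈ 6.974 km/s

μ = GM = 6.674×10⁻¹¹ × 5.683×10²⁶ = 3.793×10¹⁶ m³/s².
r₁ = 58230 + 32570 = 90800 km = 9.0800×10⁷ m.
r₂ = 58230 + 161800 = 220030 km = 2.2003×10⁸ m.
Transfer ellipse a_t = (r₁ + r₂)/2 = 1.554×10⁸ m.
At r₁: circular v_c1 = √(μ/r₁) = 20440 m/s; transfer-perikrone v_p = √[μ(2/r₁ − 1/a_t)] = 24320 m/s.
Δv₁ = v_p − v_c1 = 3880 m/s.
At r₂: circular v_c2 = √(μ/r₂) = 13130 m/s; transfer-apokrone v_a = √[μ(2/r₂ − 1/a_t)] = 10040 m/s.
Δv₂ = v_c2 − v_a = 3094 m/s.
Total Δv = Δv₁ + Δv₂ = 6974 m/s = 6.974 km/s.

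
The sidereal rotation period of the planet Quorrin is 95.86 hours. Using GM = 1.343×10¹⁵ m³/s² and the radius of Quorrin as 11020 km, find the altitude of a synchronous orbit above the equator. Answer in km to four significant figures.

T = 95.86 hours = 3.451×10⁵ s.
A synchronous orbit has period T, so by Kepler's third law a = (μT²/4π²)^(1/3).
μT²/4π² = 1.343×10¹⁵ × (3.451×10⁵)² / 39.48 = 4.051×10²⁴ m³.
a = 1.594×10⁸ m = 1.5942×10⁵ km.
Altitude h = a − R = 1.5942×10⁵ − 11020 = 1.4840×10⁵ km.

h_sync ≈ 1.484×10⁵ km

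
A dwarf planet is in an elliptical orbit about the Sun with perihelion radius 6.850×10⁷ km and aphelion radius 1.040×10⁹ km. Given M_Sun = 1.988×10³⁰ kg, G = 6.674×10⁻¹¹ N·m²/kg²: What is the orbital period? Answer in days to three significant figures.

T ≈ 2610 days

μ = GM = 6.674×10⁻¹¹ × 1.988×10³⁰ = 1.327×10²⁰ m³/s².
Semi-major axis a = (r_p + r_a)/2 = (6.8500×10⁷ + 1.0400×10⁹)/2 = 5.5425×10⁸ km = 5.542×10¹¹ m.
By Kepler's third law T = 2π√(a³/μ) = 2π × 3.582×10⁷ = 2.251×10⁸ s.
= 2605 days.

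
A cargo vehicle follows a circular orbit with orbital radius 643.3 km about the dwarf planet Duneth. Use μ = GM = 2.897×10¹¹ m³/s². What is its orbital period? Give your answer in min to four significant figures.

r = 643.3 km = 6.433×10⁵ m.
Kepler's third law: T = 2π√(r³/μ) = 2π√((6.433×10⁵)³ / 2.897×10¹¹).
r³/μ = 9.190×10⁵ s², so T = 2π × 9.586×10² = 6.023×10³ s.
Converting: 6.023×10³ s ÷ 60.00 = 100.4 min.

T ≈ 100.4 min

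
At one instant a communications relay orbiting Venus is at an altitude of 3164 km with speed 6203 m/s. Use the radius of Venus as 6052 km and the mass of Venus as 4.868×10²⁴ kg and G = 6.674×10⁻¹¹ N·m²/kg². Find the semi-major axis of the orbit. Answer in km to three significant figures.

μ = GM = 6.674×10⁻¹¹ × 4.868×10²⁴ = 3.249×10¹⁴ m³/s².
r = 6052 + 3164 = 9216.0 km = 9.216×10⁶ m.
Vis-viva rearranged: 1/a = 2/r − v²/μ = 2.170×10⁻⁷ − 1.184×10⁻⁷ = 9.858×10⁻⁸ m⁻¹.
a = 1.014×10⁷ m = 10144 km.

a ≈ 10100 km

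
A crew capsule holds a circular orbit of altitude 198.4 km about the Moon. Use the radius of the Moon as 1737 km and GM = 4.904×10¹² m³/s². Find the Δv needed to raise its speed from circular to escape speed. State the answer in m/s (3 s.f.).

r = 1737 + 198.4 = 1935.4 km = 1.9354×10⁶ m.
Circular speed v_c = √(μ/r) = 1592 m/s.
Escape speed v_esc = √(2μ/r) = √2 × v_c = 2251 m/s.
Δv = v_esc − v_c = 659.3 m/s.

Δv ≈ 659 m/s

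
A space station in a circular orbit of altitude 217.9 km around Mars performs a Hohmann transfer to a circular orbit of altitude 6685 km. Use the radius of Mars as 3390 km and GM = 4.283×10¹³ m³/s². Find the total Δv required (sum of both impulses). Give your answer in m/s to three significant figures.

r₁ = 3390 + 217.9 = 3607.9 km = 3.6079×10⁶ m.
r₂ = 3390 + 6685 = 10075 km = 1.0075×10⁷ m.
Transfer ellipse a_t = (r₁ + r₂)/2 = 6.841×10⁶ m.
At r₁: circular v_c1 = √(μ/r₁) = 3445 m/s; transfer-periapsis v_p = √[μ(2/r₁ − 1/a_t)] = 4181 m/s.
Δv₁ = v_p − v_c1 = 735.7 m/s.
At r₂: circular v_c2 = √(μ/r₂) = 2062 m/s; transfer-apoapsis v_a = √[μ(2/r₂ − 1/a_t)] = 1497 m/s.
Δv₂ = v_c2 − v_a = 564.5 m/s.
Total Δv = Δv₁ + Δv₂ = 1300 m/s.

Δv_total ≈ 1300 m/s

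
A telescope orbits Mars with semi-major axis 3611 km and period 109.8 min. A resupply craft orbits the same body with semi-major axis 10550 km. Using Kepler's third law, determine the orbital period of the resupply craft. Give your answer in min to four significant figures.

T₂ ≈ 548.3 min

Kepler's third law: T² ∝ a³, so T₂ = T₁ (a₂/a₁)^(3/2).
a₂/a₁ = 2.922, (a₂/a₁)^(3/2) = 4.994.
T₂ = 109.8 × 4.994 = 548.3 min.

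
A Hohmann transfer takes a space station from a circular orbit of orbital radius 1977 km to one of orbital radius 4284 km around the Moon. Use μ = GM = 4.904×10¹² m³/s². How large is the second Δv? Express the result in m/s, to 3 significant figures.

r₁ = 1977 km = 1.977×10⁶ m.
r₂ = 4284 km = 4.284×10⁶ m.
Transfer ellipse a_t = (r₁ + r₂)/2 = 3.130×10⁶ m.
At r₁: circular v_c1 = √(μ/r₁) = 1575 m/s; transfer-perilune v_p = √[μ(2/r₁ − 1/a_t)] = 1842 m/s.
At r₂: circular v_c2 = √(μ/r₂) = 1070 m/s; transfer-apolune v_a = √[μ(2/r₂ − 1/a_t)] = 850.3 m/s.
Δv₂ = v_c2 − v_a = 219.7 m/s.

Δv ≈ 220 m/s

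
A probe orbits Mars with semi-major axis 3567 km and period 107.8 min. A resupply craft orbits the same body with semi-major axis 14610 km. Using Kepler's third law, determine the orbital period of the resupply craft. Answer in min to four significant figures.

Kepler's third law: T² ∝ a³, so T₂ = T₁ (a₂/a₁)^(3/2).
a₂/a₁ = 4.096, (a₂/a₁)^(3/2) = 8.289.
T₂ = 107.8 × 8.289 = 893.6 min.

T₂ ≈ 893.6 min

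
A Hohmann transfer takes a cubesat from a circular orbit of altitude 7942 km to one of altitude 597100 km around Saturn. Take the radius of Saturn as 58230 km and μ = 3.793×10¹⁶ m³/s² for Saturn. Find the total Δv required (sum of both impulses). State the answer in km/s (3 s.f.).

Δv_total ≈ 12.7 km/s

r₁ = 58230 + 7942 = 66172 km = 6.6172×10⁷ m.
r₂ = 58230 + 597100 = 655330 km = 6.5533×10⁸ m.
Transfer ellipse a_t = (r₁ + r₂)/2 = 3.608×10⁸ m.
At r₁: circular v_c1 = √(μ/r₁) = 23940 m/s; transfer-perikrone v_p = √[μ(2/r₁ − 1/a_t)] = 32270 m/s.
Δv₁ = v_p − v_c1 = 8327 m/s.
At r₂: circular v_c2 = √(μ/r₂) = 7608 m/s; transfer-apokrone v_a = √[μ(2/r₂ − 1/a_t)] = 3258 m/s.
Δv₂ = v_c2 − v_a = 4350 m/s.
Total Δv = Δv₁ + Δv₂ = 12680 m/s = 12.68 km/s.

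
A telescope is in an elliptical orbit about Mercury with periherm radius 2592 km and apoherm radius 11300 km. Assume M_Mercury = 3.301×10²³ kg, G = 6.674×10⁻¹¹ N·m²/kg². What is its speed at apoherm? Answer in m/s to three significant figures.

μ = GM = 6.674×10⁻¹¹ × 3.301×10²³ = 2.203×10¹³ m³/s².
Semi-major axis a = (r_p + r_a)/2 = 6946.0 km = 6.946×10⁶ m.
Vis-viva: v² = μ(2/r − 1/a) = 2.203×10¹³ × (1.770×10⁻⁷ − 1.440×10⁻⁷) = 7.275×10⁵ m²/s².
v = 853.0 m/s.

v ≈ 853 m/s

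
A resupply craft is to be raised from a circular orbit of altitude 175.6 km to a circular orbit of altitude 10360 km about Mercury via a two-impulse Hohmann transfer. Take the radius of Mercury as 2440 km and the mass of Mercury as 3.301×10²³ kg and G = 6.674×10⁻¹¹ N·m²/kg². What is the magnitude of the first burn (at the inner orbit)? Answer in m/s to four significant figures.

μ = GM = 6.674×10⁻¹¹ × 3.301×10²³ = 2.203×10¹³ m³/s².
r₁ = 2440 + 175.6 = 2615.6 km = 2.6156×10⁶ m.
r₂ = 2440 + 10360 = 12800 km = 1.2800×10⁷ m.
Transfer ellipse a_t = (r₁ + r₂)/2 = 7.708×10⁶ m.
At r₁: circular v_c1 = √(μ/r₁) = 2902 m/s; transfer-periherm v_p = √[μ(2/r₁ − 1/a_t)] = 3740 m/s.
Δv₁ = v_p − v_c1 = 837.8 m/s.

Δv ≈ 837.8 m/s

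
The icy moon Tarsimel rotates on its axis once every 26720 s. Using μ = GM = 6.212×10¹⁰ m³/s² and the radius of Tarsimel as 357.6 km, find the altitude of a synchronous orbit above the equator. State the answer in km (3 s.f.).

A synchronous orbit has period T, so by Kepler's third law a = (μT²/4π²)^(1/3).
μT²/4π² = 6.212×10¹⁰ × (2.672×10⁴)² / 39.48 = 1.123×10¹⁸ m³.
a = 1.040×10⁶ m = 1039.6 km.
Altitude h = a − R = 1039.6 − 357.6 = 681.96 km.

h_sync ≈ 682 km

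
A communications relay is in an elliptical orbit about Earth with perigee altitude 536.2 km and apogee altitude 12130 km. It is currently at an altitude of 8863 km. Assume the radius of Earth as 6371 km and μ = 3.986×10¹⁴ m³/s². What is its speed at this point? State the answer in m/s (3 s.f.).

v ≈ 4580 m/s

r_p = 6371 + 536.2 = 6907.2 km = 6.9072×10⁶ m.
r_a = 6371 + 12130 = 18501 km = 1.8501×10⁷ m.
r = 6371 + 8863 = 15234 km = 1.523×10⁷ m.
Semi-major axis a = (r_p + r_a)/2 = 12704 km = 1.270×10⁷ m.
Vis-viva: v² = μ(2/r − 1/a) = 3.986×10¹⁴ × (1.313×10⁻⁷ − 7.871×10⁻⁸) = 2.095×10⁷ m²/s².
v = 4578 m/s.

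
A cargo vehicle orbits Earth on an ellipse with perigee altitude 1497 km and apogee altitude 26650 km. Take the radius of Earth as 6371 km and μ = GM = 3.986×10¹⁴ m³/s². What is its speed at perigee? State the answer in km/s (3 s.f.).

r_p = 6371 + 1497 = 7868.0 km = 7.8680×10⁶ m.
r_a = 6371 + 26650 = 33021 km = 3.3021×10⁷ m.
Semi-major axis a = (r_p + r_a)/2 = 20444 km = 2.044×10⁷ m.
Vis-viva: v² = μ(2/r − 1/a) = 3.986×10¹⁴ × (2.542×10⁻⁷ − 4.891×10⁻⁸) = 8.183×10⁷ m²/s².
v = 9046 m/s = 9.046 km/s.

v ≈ 9.05 km/s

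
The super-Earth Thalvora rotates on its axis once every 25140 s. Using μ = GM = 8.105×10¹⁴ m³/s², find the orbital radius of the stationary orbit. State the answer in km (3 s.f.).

r_sync ≈ 23500 km

A synchronous orbit has period T, so by Kepler's third law a = (μT²/4π²)^(1/3).
μT²/4π² = 8.105×10¹⁴ × (2.514×10⁴)² / 39.48 = 1.298×10²² m³.
a = 2.350×10⁷ m = 23499 km.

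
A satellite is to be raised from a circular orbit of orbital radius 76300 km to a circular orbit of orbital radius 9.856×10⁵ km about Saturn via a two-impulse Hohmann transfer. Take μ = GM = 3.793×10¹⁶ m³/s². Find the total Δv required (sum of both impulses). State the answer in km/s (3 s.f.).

r₁ = 76300 km = 7.630×10⁷ m.
r₂ = 9.856×10⁵ km = 9.856×10⁸ m.
Transfer ellipse a_t = (r₁ + r₂)/2 = 5.310×10⁸ m.
At r₁: circular v_c1 = √(μ/r₁) = 22300 m/s; transfer-perikrone v_p = √[μ(2/r₁ − 1/a_t)] = 30380 m/s.
Δv₁ = v_p − v_c1 = 8081 m/s.
At r₂: circular v_c2 = √(μ/r₂) = 6204 m/s; transfer-apokrone v_a = √[μ(2/r₂ − 1/a_t)] = 2352 m/s.
Δv₂ = v_c2 − v_a = 3852 m/s.
Total Δv = Δv₁ + Δv₂ = 11930 m/s = 11.93 km/s.

Δv_total ≈ 11.9 km/s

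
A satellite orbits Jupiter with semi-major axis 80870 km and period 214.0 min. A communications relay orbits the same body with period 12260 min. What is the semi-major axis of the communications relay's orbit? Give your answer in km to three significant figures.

a₂ ≈ 1.20×10⁶ km

Kepler's third law: a³ ∝ T², so a₂ = a₁ (T₂/T₁)^(2/3).
T₂/T₁ = 57.29, (T₂/T₁)^(2/3) = 14.86.
a₂ = 80870 × 14.86 = 1.202×10⁶ km.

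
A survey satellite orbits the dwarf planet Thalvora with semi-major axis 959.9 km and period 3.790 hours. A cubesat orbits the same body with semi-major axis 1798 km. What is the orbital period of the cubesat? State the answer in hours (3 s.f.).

Kepler's third law: T² ∝ a³, so T₂ = T₁ (a₂/a₁)^(3/2).
a₂/a₁ = 1.873, (a₂/a₁)^(3/2) = 2.564.
T₂ = 3.790 × 2.564 = 9.716 hours.

T₂ ≈ 9.72 hours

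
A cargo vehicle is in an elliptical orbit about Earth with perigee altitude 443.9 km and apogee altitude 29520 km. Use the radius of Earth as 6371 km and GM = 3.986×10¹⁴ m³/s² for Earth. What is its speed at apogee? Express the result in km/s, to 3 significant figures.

v ≈ 1.88 km/s

r_p = 6371 + 443.9 = 6814.9 km = 6.8149×10⁶ m.
r_a = 6371 + 29520 = 35891 km = 3.5891×10⁷ m.
Semi-major axis a = (r_p + r_a)/2 = 21353 km = 2.135×10⁷ m.
Vis-viva: v² = μ(2/r − 1/a) = 3.986×10¹⁴ × (5.572×10⁻⁸ − 4.683×10⁻⁸) = 3.544×10⁶ m²/s².
v = 1883 m/s = 1.883 km/s.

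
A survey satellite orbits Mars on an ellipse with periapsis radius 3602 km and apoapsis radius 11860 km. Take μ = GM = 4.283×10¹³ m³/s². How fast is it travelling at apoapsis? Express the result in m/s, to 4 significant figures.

Semi-major axis a = (r_p + r_a)/2 = 7731.0 km = 7.731×10⁶ m.
Vis-viva: v² = μ(2/r − 1/a) = 4.283×10¹³ × (1.686×10⁻⁷ − 1.293×10⁻⁷) = 1.683×10⁶ m²/s².
v = 1297 m/s.

v ≈ 1297 m/s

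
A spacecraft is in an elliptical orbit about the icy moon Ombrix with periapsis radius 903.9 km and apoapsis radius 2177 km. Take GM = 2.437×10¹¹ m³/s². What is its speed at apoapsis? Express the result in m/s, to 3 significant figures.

v ≈ 256 m/s

Semi-major axis a = (r_p + r_a)/2 = 1540.5 km = 1.540×10⁶ m.
Vis-viva: v² = μ(2/r − 1/a) = 2.437×10¹¹ × (9.187×10⁻⁷ − 6.492×10⁻⁷) = 6.569×10⁴ m²/s².
v = 256.3 m/s.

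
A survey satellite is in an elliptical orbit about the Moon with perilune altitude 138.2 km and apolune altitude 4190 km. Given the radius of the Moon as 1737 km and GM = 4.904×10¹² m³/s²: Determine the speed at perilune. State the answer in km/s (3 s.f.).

v ≈ 1.99 km/s

r_p = 1737 + 138.2 = 1875.2 km = 1.8752×10⁶ m.
r_a = 1737 + 4190 = 5927.0 km = 5.9270×10⁶ m.
Semi-major axis a = (r_p + r_a)/2 = 3901.1 km = 3.901×10⁶ m.
Vis-viva: v² = μ(2/r − 1/a) = 4.904×10¹² × (1.067×10⁻⁶ − 2.563×10⁻⁷) = 3.973×10⁶ m²/s².
v = 1993 m/s = 1.993 km/s.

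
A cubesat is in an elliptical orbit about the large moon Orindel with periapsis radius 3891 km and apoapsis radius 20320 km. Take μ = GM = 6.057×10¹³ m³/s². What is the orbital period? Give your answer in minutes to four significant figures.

T ≈ 566.7 minutes

Semi-major axis a = (r_p + r_a)/2 = (3891.0 + 20320)/2 = 12106 km = 1.211×10⁷ m.
By Kepler's third law T = 2π√(a³/μ) = 2π × 5.412×10³ = 3.400×10⁴ s.
= 566.7 minutes.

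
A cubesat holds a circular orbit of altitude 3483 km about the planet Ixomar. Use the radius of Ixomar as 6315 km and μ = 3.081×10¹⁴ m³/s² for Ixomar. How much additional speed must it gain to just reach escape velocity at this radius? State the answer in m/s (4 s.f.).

Δv ≈ 2323 m/s

r = 6315 + 3483 = 9798.0 km = 9.7980×10⁶ m.
Circular speed v_c = √(μ/r) = 5608 m/s.
Escape speed v_esc = √(2μ/r) = √2 × v_c = 7930 m/s.
Δv = v_esc − v_c = 2323 m/s.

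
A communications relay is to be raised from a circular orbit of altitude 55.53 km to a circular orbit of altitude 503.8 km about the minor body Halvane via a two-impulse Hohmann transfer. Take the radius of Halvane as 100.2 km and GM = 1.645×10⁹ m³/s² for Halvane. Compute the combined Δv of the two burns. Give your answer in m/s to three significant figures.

r₁ = 100.2 + 55.53 = 155.73 km = 1.5573×10⁵ m.
r₂ = 100.2 + 503.8 = 604.00 km = 6.0400×10⁵ m.
Transfer ellipse a_t = (r₁ + r₂)/2 = 3.799×10⁵ m.
At r₁: circular v_c1 = √(μ/r₁) = 102.8 m/s; transfer-periapsis v_p = √[μ(2/r₁ − 1/a_t)] = 129.6 m/s.
Δv₁ = v_p − v_c1 = 26.82 m/s.
At r₂: circular v_c2 = √(μ/r₂) = 52.19 m/s; transfer-apoapsis v_a = √[μ(2/r₂ − 1/a_t)] = 33.41 m/s.
Δv₂ = v_c2 − v_a = 18.77 m/s.
Total Δv = Δv₁ + Δv₂ = 45.59 m/s.

Δv_total ≈ 45.6 m/s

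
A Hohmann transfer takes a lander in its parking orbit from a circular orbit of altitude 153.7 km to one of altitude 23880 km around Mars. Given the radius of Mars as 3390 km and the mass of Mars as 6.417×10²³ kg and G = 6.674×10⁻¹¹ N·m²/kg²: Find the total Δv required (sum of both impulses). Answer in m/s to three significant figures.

Δv_total ≈ 1800 m/s

μ = GM = 6.674×10⁻¹¹ × 6.417×10²³ = 4.283×10¹³ m³/s².
r₁ = 3390 + 153.7 = 3543.7 km = 3.5437×10⁶ m.
r₂ = 3390 + 23880 = 27270 km = 2.7270×10⁷ m.
Transfer ellipse a_t = (r₁ + r₂)/2 = 1.541×10⁷ m.
At r₁: circular v_c1 = √(μ/r₁) = 3476 m/s; transfer-periapsis v_p = √[μ(2/r₁ − 1/a_t)] = 4625 m/s.
Δv₁ = v_p − v_c1 = 1149 m/s.
At r₂: circular v_c2 = √(μ/r₂) = 1253 m/s; transfer-apoapsis v_a = √[μ(2/r₂ − 1/a_t)] = 601.0 m/s.
Δv₂ = v_c2 − v_a = 652.2 m/s.
Total Δv = Δv₁ + Δv₂ = 1801 m/s.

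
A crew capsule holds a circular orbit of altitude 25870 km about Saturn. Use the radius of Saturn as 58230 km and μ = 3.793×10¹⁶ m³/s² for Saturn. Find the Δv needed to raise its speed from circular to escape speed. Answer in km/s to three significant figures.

r = 58230 + 25870 = 84100 km = 8.4100×10⁷ m.
Circular speed v_c = √(μ/r) = 21240 m/s.
Escape speed v_esc = √(2μ/r) = √2 × v_c = 30030 m/s.
Δv = v_esc − v_c = 8797 m/s = 8.797 km/s.

Δv ≈ 8.80 km/s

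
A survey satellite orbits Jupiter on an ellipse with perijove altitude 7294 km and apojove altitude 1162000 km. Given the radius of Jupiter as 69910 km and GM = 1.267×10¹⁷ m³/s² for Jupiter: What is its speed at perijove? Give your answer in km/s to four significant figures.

r_p = 69910 + 7294 = 77204 km = 7.7204×10⁷ m.
r_a = 69910 + 1162000 = 1231900 km = 1.2319×10⁹ m.
Semi-major axis a = (r_p + r_a)/2 = 6.5456×10⁵ km = 6.546×10⁸ m.
Vis-viva: v² = μ(2/r − 1/a) = 1.267×10¹⁷ × (2.591×10⁻⁸ − 1.528×10⁻⁹) = 3.089×10⁹ m²/s².
v = 55580 m/s = 55.58 km/s.

v ≈ 55.58 km/s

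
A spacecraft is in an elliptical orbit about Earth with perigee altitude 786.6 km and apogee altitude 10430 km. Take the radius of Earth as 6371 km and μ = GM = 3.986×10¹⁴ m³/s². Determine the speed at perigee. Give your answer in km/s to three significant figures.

v ≈ 8.84 km/s

r_p = 6371 + 786.6 = 7157.6 km = 7.1576×10⁶ m.
r_a = 6371 + 10430 = 16801 km = 1.6801×10⁷ m.
Semi-major axis a = (r_p + r_a)/2 = 11979 km = 1.198×10⁷ m.
Vis-viva: v² = μ(2/r − 1/a) = 3.986×10¹⁴ × (2.794×10⁻⁷ − 8.348×10⁻⁸) = 7.810×10⁷ m²/s².
v = 8838 m/s = 8.838 km/s.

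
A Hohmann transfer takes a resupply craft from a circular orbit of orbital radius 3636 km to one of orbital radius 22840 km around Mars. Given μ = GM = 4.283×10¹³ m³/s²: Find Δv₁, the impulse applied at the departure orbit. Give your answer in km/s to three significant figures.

r₁ = 3636 km = 3.636×10⁶ m.
r₂ = 22840 km = 2.284×10⁷ m.
Transfer ellipse a_t = (r₁ + r₂)/2 = 1.324×10⁷ m.
At r₁: circular v_c1 = √(μ/r₁) = 3432 m/s; transfer-periapsis v_p = √[μ(2/r₁ − 1/a_t)] = 4508 m/s.
Δv₁ = v_p − v_c1 = 1076 m/s.
= 1.076 km/s.

Δv ≈ 1.08 km/s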